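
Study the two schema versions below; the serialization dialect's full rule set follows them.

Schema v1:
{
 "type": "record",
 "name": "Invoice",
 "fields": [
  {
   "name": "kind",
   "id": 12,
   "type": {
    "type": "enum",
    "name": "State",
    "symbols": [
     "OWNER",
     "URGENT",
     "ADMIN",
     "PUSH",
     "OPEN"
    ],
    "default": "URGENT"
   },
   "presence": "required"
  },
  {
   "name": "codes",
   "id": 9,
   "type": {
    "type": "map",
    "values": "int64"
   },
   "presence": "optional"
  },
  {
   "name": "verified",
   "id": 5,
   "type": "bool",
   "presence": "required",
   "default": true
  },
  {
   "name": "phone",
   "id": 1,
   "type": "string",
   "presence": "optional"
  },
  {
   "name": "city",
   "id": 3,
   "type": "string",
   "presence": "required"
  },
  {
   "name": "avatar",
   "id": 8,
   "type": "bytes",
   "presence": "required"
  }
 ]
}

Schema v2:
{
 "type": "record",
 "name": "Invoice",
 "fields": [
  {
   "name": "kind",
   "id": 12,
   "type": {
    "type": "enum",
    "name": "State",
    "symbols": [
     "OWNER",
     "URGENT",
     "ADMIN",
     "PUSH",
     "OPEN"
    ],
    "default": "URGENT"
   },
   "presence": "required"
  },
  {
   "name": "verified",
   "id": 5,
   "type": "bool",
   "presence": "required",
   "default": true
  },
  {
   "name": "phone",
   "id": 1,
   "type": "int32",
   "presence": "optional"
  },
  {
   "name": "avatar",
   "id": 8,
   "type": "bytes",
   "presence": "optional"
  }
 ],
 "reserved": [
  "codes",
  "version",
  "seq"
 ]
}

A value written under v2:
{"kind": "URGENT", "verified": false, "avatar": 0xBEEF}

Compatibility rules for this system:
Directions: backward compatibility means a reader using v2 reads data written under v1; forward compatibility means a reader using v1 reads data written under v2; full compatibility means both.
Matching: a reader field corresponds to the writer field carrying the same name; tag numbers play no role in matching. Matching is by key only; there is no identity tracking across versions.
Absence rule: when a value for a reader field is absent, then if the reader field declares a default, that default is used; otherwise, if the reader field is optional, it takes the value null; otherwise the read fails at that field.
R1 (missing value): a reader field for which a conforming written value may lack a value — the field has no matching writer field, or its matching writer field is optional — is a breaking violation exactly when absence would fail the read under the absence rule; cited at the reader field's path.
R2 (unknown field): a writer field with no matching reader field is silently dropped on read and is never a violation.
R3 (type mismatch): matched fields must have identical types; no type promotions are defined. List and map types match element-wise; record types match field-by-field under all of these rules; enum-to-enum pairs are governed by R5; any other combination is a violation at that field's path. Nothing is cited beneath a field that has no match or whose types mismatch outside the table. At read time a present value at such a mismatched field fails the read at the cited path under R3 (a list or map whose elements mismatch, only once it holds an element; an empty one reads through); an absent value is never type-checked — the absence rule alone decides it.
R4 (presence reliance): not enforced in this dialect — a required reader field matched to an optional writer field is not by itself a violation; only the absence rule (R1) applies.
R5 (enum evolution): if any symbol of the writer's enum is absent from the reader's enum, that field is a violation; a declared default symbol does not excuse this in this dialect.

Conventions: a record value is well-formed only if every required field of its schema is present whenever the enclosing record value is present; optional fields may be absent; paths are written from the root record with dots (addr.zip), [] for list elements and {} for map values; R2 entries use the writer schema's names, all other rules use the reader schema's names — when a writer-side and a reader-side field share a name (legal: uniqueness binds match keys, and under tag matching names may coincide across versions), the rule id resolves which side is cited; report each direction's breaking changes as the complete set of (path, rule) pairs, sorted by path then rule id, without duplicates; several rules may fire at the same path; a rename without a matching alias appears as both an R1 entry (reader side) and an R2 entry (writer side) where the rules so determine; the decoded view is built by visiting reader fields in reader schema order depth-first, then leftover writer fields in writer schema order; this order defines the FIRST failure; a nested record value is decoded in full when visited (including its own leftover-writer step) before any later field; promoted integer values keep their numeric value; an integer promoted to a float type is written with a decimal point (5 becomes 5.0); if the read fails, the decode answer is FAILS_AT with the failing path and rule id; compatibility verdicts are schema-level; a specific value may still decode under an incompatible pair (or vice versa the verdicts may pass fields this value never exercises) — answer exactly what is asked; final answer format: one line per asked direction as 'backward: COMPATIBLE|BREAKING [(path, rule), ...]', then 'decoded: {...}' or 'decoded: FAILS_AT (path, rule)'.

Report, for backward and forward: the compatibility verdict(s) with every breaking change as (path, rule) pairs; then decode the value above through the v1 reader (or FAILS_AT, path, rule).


in Invoice below, arrows point writer -> reader
backward analysis of Invoice with v2 as reader and v1 as writer:
  State -> State, writer required: kind aligns to kind
  bool -> bool, writer required: verified aligns to verified
  string -> int32, writer optional: phone aligns to phone
  bytes -> bytes, writer required: avatar aligns to avatar
  writer field codes has no reader counterpart
  writer field city has no reader counterpart
  rule R3 violated at phone
  => 1 violation(s): backward is BREAKING for Invoice
forward analysis of Invoice with v1 as reader and v2 as writer:
  State -> State, writer required: kind aligns to kind
  no writer field matches reader codes
  bool -> bool, writer required: verified aligns to verified
  int32 -> string, writer optional: phone aligns to phone
  no writer field matches reader city
  bytes -> bytes, writer optional: avatar aligns to avatar
  rule R1 violated at avatar
  rule R1 violated at city
  rule R3 violated at phone
  => 3 violation(s): forward is BREAKING for Invoice
migrating the Invoice value to v1:
  kind := "URGENT"
  codes := null (missing; optional => null)
  verified := false
  phone := null (missing; optional => null)
  read fails at city under R1 (no fill)
  => FAILS_AT (city, R1)

backward: BREAKING [(phone, R3)]; forward: BREAKING [(avatar, R1), (city, R1), (phone, R3)]; decoded: FAILS_AT (city, R1)


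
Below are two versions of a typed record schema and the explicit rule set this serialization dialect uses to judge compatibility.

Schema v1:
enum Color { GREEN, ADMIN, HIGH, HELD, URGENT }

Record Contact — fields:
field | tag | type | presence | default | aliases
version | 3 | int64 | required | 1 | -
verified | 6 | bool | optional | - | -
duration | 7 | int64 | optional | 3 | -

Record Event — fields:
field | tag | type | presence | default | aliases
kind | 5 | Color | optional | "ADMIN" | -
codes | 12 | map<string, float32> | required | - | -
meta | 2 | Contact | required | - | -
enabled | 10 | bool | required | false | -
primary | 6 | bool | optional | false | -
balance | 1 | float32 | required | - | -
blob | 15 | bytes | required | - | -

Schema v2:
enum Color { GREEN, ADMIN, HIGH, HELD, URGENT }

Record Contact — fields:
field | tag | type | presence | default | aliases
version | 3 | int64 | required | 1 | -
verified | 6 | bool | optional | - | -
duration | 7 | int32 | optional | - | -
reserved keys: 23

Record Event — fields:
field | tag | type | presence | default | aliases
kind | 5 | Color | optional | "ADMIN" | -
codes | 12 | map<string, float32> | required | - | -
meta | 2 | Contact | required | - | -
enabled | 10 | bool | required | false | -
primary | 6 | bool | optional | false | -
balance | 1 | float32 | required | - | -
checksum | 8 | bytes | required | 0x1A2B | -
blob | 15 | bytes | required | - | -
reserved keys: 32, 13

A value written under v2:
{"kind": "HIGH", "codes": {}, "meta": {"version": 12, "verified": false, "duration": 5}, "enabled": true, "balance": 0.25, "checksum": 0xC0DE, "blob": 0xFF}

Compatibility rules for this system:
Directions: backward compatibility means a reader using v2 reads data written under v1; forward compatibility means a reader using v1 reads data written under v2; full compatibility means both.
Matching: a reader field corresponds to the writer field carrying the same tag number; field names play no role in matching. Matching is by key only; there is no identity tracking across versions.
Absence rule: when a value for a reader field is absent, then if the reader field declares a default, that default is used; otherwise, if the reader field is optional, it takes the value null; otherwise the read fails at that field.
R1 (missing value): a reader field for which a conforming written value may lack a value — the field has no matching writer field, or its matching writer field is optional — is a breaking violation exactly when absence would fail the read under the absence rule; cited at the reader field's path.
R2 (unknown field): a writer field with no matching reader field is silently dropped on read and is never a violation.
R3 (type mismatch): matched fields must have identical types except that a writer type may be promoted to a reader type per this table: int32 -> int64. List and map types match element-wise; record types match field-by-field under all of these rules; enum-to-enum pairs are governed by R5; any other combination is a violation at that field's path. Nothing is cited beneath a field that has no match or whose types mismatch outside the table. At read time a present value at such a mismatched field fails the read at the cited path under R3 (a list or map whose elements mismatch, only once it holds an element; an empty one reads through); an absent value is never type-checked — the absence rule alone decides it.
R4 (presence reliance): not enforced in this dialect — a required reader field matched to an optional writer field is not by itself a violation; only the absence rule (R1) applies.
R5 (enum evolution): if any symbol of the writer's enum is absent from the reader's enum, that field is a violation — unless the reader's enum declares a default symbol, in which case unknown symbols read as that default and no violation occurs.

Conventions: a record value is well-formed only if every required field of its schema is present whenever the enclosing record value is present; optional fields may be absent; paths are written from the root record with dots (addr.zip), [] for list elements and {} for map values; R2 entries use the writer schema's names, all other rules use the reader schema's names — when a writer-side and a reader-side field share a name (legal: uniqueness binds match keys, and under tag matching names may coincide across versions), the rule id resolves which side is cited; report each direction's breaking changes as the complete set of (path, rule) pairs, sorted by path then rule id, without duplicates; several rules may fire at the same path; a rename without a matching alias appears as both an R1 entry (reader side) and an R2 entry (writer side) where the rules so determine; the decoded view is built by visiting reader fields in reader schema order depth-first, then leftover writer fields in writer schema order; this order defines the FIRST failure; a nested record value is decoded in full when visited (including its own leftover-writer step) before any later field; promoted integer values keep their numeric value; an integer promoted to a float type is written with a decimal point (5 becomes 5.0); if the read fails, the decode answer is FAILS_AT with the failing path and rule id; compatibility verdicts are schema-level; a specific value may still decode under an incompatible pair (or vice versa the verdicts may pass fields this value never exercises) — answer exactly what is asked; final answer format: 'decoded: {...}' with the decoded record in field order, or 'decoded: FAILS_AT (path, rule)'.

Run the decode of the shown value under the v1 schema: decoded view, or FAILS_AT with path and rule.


each type pair in Event: writer, then reader
decode (reader v1):
  kind := "HIGH"
  codes := {}
  meta.version := 12
  meta.verified := false
  meta.duration := 5 (int32 -> int64)
  enabled := true
  primary := false (absent -> default)
  balance := 0.25
  blob := 0xFF
  writer checksum: unknown -> dropped
  => decoded: {"kind": "HIGH", "codes": {}, "meta": {"version": 12, "verified": false, "duration": 5}, "enabled": true, "primary": false, "balance": 0.25, "blob": 0xFF}
ruling out the remaining Event differences:
  field duration in record Contact: type int64 changed to int32 (its default is dropped) -> a verdict-level change on Event — the shown value reads the same
  added field checksum to record Event: required bytes, tag 8, default 0x1A2B (in v2 it sits immediately before blob) -> fires no rule on Event under this dialect and leaves the result unchanged

decoded: {"kind": "HIGH", "codes": {}, "meta": {"version": 12, "verified": false, "duration": 5}, "enabled": true, "primary": false, "balance": 0.25, "blob": 0xFF}


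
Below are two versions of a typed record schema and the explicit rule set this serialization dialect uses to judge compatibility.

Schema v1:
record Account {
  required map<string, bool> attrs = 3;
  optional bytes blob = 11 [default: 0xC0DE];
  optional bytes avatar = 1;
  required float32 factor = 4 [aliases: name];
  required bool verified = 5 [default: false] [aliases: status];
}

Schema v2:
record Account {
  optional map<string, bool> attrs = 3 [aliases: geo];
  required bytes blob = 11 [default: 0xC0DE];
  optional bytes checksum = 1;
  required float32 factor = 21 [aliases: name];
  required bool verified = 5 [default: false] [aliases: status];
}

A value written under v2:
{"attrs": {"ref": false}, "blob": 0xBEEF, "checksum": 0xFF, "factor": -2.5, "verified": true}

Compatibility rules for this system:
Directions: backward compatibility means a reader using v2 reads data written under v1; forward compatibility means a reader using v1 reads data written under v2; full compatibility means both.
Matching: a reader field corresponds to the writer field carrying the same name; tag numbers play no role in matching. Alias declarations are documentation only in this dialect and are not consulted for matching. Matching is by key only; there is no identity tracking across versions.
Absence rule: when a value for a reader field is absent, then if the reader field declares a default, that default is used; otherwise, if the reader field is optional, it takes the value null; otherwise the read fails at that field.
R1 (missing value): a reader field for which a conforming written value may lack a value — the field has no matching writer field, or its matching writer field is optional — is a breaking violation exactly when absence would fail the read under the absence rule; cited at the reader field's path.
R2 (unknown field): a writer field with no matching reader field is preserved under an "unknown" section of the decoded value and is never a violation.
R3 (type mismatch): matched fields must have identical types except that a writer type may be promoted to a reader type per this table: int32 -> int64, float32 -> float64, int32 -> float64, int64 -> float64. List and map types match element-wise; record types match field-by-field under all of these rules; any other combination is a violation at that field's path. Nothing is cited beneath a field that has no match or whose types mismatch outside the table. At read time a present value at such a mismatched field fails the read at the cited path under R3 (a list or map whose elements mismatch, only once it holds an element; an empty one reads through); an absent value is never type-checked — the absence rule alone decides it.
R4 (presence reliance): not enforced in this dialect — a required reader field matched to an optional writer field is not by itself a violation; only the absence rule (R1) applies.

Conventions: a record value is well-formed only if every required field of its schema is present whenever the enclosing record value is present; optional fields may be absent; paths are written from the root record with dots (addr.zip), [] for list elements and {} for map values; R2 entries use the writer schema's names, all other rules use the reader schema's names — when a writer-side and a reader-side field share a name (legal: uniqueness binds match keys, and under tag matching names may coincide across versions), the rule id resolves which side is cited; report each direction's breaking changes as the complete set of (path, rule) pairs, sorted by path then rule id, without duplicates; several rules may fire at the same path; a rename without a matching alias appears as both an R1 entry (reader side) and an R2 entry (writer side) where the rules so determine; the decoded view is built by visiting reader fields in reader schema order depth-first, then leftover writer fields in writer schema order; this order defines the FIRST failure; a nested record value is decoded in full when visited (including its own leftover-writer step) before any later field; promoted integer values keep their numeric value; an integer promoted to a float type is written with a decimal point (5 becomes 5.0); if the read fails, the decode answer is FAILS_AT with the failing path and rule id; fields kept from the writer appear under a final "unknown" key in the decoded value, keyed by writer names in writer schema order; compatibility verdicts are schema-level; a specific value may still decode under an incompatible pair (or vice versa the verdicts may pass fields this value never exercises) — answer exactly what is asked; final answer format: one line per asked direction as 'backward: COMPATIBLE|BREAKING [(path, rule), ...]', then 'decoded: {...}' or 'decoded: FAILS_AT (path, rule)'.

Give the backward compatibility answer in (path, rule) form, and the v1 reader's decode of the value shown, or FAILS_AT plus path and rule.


the writer's type comes first in each Account pair
backward for Account (reader v2, writer v1):
  writer required, map<string, bool> -> map<string, bool>: reader attrs maps from writer attrs
  writer optional, bytes -> bytes: reader blob maps from writer blob
  checksum: no writer match
  writer required, float32 -> float32: reader factor maps from writer factor
  writer required, bool -> bool: reader verified maps from writer verified
  leftover writer field: avatar
  => backward: COMPATIBLE
migrating the Account value to v1:
  attrs := {"ref": false}
  blob := 0xBEEF
  avatar := null (absent, optional -> null)
  factor := -2.5
  verified := true
  writer checksum: kept under "unknown"
  => decoded: {"attrs": {"ref": false}, "blob": 0xBEEF, "avatar": null, "factor": -2.5, "verified": true, "unknown": {"checksum": 0xFF}}
diffs on Account not affecting the asked answer:
  field blob in record Account: optional changed to required -> inert for the asked Account verdict: nothing fires
  field factor in record Account: tag 4 changed to 21 -> inert for the asked Account verdict: nothing fires
  field attrs in record Account: required changed to optional -> affects forward compatibility only, which is not asked

backward: COMPATIBLE []; decoded: {"attrs": {"ref": false}, "blob": 0xBEEF, "avatar": null, "factor": -2.5, "verified": true, "unknown": {"checksum": 0xFF}}


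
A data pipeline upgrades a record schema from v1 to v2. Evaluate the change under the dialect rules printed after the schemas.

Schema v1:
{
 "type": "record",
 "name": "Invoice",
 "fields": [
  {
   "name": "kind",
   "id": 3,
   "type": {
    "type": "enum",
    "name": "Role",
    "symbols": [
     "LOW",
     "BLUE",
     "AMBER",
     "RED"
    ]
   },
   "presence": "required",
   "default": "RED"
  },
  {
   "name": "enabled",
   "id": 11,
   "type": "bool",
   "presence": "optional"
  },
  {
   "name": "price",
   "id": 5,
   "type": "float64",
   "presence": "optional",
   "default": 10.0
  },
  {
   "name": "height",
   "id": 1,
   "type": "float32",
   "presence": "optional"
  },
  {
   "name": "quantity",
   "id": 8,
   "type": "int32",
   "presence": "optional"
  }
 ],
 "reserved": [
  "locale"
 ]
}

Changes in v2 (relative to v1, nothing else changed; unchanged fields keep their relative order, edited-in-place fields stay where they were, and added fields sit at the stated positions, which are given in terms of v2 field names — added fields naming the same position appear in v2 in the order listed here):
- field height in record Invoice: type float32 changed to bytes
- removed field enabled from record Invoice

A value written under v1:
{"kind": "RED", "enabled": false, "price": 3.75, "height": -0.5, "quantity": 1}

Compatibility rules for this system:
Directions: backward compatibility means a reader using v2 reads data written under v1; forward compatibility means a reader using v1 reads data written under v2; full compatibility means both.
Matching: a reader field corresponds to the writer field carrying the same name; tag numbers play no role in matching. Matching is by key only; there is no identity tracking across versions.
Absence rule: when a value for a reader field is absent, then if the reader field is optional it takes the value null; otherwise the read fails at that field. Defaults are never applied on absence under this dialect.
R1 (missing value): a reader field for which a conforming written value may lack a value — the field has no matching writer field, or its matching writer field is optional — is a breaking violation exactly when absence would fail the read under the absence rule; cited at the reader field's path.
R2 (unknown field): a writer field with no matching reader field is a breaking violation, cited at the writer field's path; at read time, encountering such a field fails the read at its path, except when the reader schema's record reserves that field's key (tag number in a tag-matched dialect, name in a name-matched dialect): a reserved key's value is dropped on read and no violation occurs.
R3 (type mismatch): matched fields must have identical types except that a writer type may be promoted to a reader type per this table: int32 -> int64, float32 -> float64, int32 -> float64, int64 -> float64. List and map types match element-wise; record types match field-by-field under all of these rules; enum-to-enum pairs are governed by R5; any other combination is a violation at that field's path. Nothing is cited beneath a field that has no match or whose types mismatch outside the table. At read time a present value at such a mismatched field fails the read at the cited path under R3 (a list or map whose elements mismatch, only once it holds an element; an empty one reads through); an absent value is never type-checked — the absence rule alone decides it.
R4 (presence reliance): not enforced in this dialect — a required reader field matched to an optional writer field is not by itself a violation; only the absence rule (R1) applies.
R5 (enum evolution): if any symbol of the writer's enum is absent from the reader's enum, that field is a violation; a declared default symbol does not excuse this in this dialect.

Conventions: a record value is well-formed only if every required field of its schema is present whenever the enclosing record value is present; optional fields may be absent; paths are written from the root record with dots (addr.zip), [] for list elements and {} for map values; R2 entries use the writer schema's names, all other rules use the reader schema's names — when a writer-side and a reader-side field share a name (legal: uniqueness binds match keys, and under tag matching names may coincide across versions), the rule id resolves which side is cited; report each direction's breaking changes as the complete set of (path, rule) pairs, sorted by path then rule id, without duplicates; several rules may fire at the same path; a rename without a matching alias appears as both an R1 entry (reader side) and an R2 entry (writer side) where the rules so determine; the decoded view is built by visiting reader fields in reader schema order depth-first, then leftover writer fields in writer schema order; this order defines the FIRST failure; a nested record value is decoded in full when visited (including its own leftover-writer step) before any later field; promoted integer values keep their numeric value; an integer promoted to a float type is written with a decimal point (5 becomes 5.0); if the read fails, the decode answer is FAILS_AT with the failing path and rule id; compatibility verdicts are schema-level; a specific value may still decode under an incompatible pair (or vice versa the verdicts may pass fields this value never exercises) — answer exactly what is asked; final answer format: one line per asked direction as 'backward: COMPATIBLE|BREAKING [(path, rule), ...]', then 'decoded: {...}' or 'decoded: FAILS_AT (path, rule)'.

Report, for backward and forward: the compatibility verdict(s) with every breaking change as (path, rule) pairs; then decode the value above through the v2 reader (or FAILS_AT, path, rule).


arrows below run writer -> reader for Invoice
backward pass over Invoice, reader schema v2, writer schema v1:
  writer required, Role -> Role: reader kind maps from writer kind
  writer optional, float64 -> float64: reader price maps from writer price
  writer optional, float32 -> bytes: reader height maps from writer height
  writer optional, int32 -> int32: reader quantity maps from writer quantity
  writer field enabled has no reader counterpart
  breaking: (enabled, R2)
  breaking: (height, R3)
  backward on Invoice therefore BREAKING (2)
forward pass over Invoice, reader schema v1, writer schema v2:
  writer required, Role -> Role: reader kind maps from writer kind
  enabled has no writer counterpart
  writer optional, float64 -> float64: reader price maps from writer price
  writer optional, bytes -> float32: reader height maps from writer height
  writer optional, int32 -> int32: reader quantity maps from writer quantity
  breaking: (height, R3)
  forward on Invoice therefore BREAKING (1)
decoding the Invoice value with the v2 reader:
  kind := "RED"
  price := 3.75
  read fails at height under R3
  => FAILS_AT (height, R3)

backward: BREAKING [(enabled, R2), (height, R3)]; forward: BREAKING [(height, R3)]; decoded: FAILS_AT (height, R3)


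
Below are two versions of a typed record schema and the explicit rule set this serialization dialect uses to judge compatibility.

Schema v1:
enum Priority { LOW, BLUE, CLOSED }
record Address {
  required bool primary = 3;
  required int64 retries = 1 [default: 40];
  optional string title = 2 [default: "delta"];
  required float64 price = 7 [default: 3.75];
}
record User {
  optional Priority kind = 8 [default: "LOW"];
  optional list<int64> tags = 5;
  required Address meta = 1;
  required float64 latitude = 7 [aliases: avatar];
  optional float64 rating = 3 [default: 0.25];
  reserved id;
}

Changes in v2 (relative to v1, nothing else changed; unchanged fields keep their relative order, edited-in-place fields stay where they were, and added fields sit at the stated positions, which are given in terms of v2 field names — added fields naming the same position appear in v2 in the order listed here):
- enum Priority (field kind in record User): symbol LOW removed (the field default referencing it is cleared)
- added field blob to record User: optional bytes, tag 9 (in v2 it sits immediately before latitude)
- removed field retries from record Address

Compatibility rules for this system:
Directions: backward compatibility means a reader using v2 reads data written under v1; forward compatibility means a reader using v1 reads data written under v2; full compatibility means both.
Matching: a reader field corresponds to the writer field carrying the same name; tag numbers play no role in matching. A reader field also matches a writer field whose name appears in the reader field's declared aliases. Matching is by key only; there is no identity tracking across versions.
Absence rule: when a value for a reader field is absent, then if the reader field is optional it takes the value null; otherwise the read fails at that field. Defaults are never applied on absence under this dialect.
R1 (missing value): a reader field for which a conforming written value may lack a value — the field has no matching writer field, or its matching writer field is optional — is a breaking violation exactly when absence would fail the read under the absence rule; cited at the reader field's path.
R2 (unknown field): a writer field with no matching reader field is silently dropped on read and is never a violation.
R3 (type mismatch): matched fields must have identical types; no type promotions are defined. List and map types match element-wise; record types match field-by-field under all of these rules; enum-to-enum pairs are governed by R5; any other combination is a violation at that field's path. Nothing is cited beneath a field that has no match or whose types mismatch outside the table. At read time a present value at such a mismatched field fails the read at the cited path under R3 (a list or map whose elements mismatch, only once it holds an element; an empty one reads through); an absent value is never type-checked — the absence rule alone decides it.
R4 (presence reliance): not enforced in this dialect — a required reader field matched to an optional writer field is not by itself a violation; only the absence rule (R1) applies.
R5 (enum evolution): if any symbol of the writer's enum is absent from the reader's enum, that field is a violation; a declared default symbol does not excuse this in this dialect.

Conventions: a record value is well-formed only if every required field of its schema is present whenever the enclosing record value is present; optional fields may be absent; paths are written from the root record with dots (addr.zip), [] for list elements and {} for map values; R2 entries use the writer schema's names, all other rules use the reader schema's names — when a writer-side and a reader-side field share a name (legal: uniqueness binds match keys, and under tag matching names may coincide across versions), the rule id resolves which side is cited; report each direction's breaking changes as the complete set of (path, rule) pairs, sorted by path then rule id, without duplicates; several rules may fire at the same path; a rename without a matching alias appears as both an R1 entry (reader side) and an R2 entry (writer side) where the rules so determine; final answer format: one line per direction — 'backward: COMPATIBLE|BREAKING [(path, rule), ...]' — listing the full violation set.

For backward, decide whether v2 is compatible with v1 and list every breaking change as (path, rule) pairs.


in User below, arrows point writer -> reader
backward pass over User, reader schema v2, writer schema v1:
  kind: Priority -> Priority, writer optional; from kind
  tags: list<int64> -> list<int64>, writer optional; from tags
  meta: Address -> Address, writer required; from meta
  blob: no writer-side match
  latitude: float64 -> float64, writer required; from latitude
  rating: float64 -> float64, writer optional; from rating
  meta.primary: bool -> bool, writer required; from meta.primary
  meta.title: string -> string, writer optional; from meta.title
  meta.price: float64 -> float64, writer required; from meta.price
  writer field meta.retries has no reader counterpart
  rule R5 violated at kind
  => backward: BREAKING (1)
the rest of the User diff is inert for this question:
  added field blob to record User: optional bytes, tag 9 (in v2 it sits immediately before latitude) -> no rule fires on it in User's dialect; the asked verdict holds
  removed field retries from record Address -> matters only for User's forward compatibility — outside the asked direction

backward: BREAKING [(kind, R5)]


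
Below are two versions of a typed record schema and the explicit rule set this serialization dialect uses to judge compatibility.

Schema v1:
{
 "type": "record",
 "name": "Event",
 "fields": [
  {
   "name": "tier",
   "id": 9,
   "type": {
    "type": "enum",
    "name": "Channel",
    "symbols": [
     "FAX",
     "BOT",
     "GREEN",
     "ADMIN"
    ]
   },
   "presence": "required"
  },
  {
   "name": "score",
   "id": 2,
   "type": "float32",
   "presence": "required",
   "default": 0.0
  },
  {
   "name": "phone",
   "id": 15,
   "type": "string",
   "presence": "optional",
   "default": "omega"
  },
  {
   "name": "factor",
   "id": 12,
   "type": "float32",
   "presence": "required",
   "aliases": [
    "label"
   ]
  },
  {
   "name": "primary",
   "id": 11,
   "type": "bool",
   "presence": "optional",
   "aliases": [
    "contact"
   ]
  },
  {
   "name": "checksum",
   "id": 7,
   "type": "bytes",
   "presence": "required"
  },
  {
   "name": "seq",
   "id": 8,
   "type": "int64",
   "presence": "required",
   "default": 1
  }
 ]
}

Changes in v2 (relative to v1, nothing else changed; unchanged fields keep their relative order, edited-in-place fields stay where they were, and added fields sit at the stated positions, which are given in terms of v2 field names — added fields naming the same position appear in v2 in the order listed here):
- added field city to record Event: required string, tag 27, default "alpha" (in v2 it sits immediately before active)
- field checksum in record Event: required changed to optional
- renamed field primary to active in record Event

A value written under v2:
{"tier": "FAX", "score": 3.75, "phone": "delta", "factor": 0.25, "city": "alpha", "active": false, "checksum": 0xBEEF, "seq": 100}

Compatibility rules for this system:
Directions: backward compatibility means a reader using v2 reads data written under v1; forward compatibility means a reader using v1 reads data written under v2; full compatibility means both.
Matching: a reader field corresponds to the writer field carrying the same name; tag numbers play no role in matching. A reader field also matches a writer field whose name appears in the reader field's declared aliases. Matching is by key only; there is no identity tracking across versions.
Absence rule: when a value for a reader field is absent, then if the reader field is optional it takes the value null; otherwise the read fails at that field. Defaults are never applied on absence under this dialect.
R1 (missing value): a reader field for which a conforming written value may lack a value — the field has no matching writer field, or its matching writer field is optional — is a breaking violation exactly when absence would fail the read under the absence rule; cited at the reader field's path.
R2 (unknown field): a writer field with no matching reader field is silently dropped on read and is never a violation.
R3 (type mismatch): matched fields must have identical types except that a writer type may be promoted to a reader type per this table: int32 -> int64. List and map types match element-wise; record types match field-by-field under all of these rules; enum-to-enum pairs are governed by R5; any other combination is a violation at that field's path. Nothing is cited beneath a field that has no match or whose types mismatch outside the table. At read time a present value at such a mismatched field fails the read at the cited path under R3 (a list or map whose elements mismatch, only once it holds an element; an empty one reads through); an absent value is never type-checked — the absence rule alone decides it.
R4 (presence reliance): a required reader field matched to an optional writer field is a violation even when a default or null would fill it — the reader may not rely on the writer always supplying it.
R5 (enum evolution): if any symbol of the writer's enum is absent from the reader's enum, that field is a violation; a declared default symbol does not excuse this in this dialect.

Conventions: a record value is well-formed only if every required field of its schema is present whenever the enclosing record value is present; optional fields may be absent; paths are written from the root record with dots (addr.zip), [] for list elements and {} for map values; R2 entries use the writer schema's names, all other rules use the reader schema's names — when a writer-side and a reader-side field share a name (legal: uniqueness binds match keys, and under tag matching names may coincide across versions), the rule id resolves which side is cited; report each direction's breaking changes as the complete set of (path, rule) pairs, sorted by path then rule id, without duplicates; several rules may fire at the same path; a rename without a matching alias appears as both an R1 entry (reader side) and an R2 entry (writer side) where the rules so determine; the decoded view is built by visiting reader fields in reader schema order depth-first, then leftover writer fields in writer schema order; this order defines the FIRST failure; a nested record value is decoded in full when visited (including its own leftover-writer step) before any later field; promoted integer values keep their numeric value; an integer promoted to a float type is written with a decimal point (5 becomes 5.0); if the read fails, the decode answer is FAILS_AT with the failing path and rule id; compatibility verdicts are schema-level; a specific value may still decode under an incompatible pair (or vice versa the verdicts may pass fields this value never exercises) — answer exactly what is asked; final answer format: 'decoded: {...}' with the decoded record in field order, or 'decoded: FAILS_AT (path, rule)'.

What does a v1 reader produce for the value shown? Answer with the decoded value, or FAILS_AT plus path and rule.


in Event below, arrows point writer -> reader
decoding the Event value with the v1 reader:
  tier := "FAX"
  score := 3.75
  phone := "delta"
  factor := 0.25
  primary := null (absent, optional -> null)
  checksum := 0xBEEF
  seq := 100
  writer city: unknown -> dropped
  writer active: unknown -> dropped
  => decoded: {"tier": "FAX", "score": 3.75, "phone": "delta", "factor": 0.25, "primary": null, "checksum": 0xBEEF, "seq": 100}
the other Event changes do not affect what is asked:
  added field city to record Event: required string, tag 27, default "alpha" (in v2 it sits immediately before active) -> matters for Event compatibility verdicts, not for this value's decode
  field checksum in record Event: required changed to optional -> matters for Event compatibility verdicts, not for this value's decode

decoded: {"tier": "FAX", "score": 3.75, "phone": "delta", "factor": 0.25, "primary": null, "checksum": 0xBEEF, "seq": 100}


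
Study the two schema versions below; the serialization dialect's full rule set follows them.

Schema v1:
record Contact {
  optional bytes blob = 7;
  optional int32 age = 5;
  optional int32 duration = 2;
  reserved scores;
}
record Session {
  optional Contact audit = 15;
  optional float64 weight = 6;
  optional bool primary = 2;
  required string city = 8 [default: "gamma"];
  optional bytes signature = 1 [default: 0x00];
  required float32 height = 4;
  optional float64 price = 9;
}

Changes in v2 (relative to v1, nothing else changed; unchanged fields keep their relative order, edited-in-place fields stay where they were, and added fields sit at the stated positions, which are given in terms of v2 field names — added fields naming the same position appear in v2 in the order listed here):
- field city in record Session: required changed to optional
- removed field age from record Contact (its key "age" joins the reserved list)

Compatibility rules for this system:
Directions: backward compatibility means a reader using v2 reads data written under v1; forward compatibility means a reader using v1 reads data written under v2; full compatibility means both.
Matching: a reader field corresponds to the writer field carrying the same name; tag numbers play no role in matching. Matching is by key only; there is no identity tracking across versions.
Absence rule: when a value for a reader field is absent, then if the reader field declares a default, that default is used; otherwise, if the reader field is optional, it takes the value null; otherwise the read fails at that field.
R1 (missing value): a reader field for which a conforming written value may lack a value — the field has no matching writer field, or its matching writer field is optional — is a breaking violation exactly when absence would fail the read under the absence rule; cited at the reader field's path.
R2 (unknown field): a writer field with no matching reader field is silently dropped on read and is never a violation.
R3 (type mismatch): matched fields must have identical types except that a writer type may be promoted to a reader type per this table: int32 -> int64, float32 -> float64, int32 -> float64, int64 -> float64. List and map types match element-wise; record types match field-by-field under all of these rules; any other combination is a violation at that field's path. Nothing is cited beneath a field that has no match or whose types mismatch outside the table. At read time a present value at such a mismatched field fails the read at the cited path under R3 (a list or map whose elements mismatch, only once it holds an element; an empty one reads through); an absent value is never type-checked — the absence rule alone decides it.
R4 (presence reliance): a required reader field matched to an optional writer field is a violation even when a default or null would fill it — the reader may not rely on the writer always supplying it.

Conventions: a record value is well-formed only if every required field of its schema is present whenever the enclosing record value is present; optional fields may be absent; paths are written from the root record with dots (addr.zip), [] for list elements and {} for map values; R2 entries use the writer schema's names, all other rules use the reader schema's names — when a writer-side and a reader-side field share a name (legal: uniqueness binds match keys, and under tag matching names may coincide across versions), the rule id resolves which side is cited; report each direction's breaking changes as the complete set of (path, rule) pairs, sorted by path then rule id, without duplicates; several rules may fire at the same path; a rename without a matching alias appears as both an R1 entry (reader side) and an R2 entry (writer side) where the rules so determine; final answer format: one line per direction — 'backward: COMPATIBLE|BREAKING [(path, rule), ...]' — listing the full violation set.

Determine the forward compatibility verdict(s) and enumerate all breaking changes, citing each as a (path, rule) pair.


the writer's type comes first in each Session pair
forward for Session (reader v1, writer v2):
  audit: paired with writer audit (Contact -> Contact; writer optional)
  weight: paired with writer weight (float64 -> float64; writer optional)
  primary: paired with writer primary (bool -> bool; writer optional)
  city: paired with writer city (string -> string; writer optional)
  signature: paired with writer signature (bytes -> bytes; writer optional)
  height: paired with writer height (float32 -> float32; writer required)
  price: paired with writer price (float64 -> float64; writer optional)
  audit.blob: paired with writer audit.blob (bytes -> bytes; writer optional)
  no writer field matches reader audit.age
  audit.duration: paired with writer audit.duration (int32 -> int32; writer optional)
  violation R4 at city
  => forward: BREAKING (1)
the rest of the Session diff is inert for this question:
  removed field age from record Contact (its key "age" joins the reserved list) -> inert for the asked Session verdict: nothing fires

forward: BREAKING [(city, R4)]
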